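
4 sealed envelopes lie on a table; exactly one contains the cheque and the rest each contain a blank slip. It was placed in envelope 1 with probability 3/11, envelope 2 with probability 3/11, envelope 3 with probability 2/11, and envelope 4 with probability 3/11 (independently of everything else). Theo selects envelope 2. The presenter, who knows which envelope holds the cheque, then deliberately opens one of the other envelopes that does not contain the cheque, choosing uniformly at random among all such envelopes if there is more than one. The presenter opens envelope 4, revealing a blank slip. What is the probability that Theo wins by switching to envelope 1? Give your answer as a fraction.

3/7

Condition on the true location of the cheque.
If it is in envelope 1 (prior 3/11): the presenter has 2 equally likely choices, so probability 1/2; weight (3/11)·(1/2) = 3/22.
If it is in envelope 2 (prior 3/11): the presenter has 3 equally likely choices, so probability 1/3; weight (3/11)·(1/3) = 1/11.
If it is in envelope 3 (prior 2/11): the presenter has 2 equally likely choices, so probability 1/2; weight (2/11)·(1/2) = 1/11.
If it is in envelope 4 (prior 3/11): the presenter opened envelope 4, so this case is ruled out; weight (3/11)·0 = 0.
The weights sum to 7/22.
So P(the cheque in envelope 1 | the presenter opened envelope 4) = (3/22) / (7/22) = 3/7.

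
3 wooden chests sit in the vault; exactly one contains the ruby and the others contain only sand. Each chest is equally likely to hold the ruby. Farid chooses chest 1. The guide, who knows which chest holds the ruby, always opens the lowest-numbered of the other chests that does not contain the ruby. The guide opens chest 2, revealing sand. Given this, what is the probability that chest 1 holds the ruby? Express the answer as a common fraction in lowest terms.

Consider each possible location of the ruby in turn.
If it is in either of chests 1 and 3 (prior 1/3 each): chest 2 is the lowest-numbered option available, probability 1; weight (1/3)·1 = 1/3 each.
If it is in chest 2 (prior 1/3): the guide opened chest 2, so this case is ruled out; weight (1/3)·0 = 0.
The weights sum to 2/3.
So P(the ruby in chest 1 | the guide opened chest 2) = (1/3) / (2/3) = 1/2.

1/2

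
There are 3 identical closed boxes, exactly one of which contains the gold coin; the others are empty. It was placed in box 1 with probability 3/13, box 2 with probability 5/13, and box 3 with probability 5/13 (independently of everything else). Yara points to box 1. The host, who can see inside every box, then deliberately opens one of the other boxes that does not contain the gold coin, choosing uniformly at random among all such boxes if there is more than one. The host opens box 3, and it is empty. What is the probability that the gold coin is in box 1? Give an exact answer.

Apply Bayes' rule, conditioning on where the gold coin actually is.
If it is in box 1 (prior 3/13): the host has 2 equally likely choices, so probability 1/2; weight (3/13)·(1/2) = 3/26.
If it is in box 2 (prior 5/13): the host has no choice, probability 1; weight (5/13)·1 = 5/13.
If it is in box 3 (prior 5/13): the host opened box 3, so this case is ruled out; weight (5/13)·0 = 0.
The weights sum to 1/2.
So P(the gold coin in box 1 | the host opened box 3) = (3/26) / (1/2) = 3/13.

3/13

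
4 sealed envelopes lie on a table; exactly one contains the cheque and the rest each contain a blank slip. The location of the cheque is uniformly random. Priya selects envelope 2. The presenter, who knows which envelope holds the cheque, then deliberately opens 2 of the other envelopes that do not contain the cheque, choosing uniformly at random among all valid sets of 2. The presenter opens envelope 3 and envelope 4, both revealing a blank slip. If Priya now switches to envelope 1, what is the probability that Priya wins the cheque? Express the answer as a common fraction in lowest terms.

Condition on the true location of the cheque.
If it is in envelope 1 (prior 1/4): the presenter has no choice, probability 1; weight (1/4)·1 = 1/4.
If it is in envelope 2 (prior 1/4): the presenter has 3 equally likely choices, so probability 1/3; weight (1/4)·(1/3) = 1/12.
If it is in either of envelopes 3 and 4 (prior 1/4 each): that envelope was opened and seen not to hold the prize — ruled out; weight (1/4)·0 = 0 each.
The weights sum to 1/3.
So P(the cheque in envelope 1 | the presenter opened envelope 3 and envelope 4) = (1/4) / (1/3) = 3/4.

3/4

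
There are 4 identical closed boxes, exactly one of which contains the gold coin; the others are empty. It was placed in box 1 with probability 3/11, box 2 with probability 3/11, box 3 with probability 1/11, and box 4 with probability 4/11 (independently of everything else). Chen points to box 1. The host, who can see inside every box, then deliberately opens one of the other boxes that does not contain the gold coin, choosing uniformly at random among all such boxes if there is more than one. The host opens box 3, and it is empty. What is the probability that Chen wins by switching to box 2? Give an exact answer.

Consider each possible location of the gold coin in turn.
If it is in box 1 (prior 3/11): the host has 3 equally likely choices, so probability 1/3; weight (3/11)·(1/3) = 1/11.
If it is in box 2 (prior 3/11): the host has 2 equally likely choices, so probability 1/2; weight (3/11)·(1/2) = 3/22.
If it is in box 3 (prior 1/11): the host opened box 3, so this case is ruled out; weight (1/11)·0 = 0.
If it is in box 4 (prior 4/11): the host has 2 equally likely choices, so probability 1/2; weight (4/11)·(1/2) = 2/11.
The weights sum to 9/22.
So P(the gold coin in box 2 | the host opened box 3) = (3/22) / (9/22) = 1/3.

1/3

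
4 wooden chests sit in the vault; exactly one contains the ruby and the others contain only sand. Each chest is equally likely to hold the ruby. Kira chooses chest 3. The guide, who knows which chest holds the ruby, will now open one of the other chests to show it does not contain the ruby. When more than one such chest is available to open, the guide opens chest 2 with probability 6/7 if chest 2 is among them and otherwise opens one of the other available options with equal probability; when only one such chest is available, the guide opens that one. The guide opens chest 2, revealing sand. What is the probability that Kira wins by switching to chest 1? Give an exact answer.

1/3

Apply Bayes' rule, conditioning on where the ruby actually is.
If it is in any of chests 1, 3, and 4 (prior 1/4 each): chest 2 is available, opened with probability 6/7; weight (1/4)·(6/7) = 3/14 each.
If it is in chest 2 (prior 1/4): the guide opened chest 2, so this case is ruled out; weight (1/4)·0 = 0.
The weights sum to 9/14.
So P(the ruby in chest 1 | the guide opened chest 2) = (3/14) / (9/14) = 1/3.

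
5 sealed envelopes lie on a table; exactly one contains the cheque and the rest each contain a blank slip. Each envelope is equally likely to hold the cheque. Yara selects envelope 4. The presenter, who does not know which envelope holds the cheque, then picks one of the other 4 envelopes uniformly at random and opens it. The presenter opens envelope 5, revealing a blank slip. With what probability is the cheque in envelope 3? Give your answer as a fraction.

1/4

Apply Bayes' rule, conditioning on where the cheque actually is.
If it is in any of envelopes 1, 2, 3, and 4 (prior 1/5 each): the presenter picks envelope 5 with probability 1/4 regardless, and it is not the prize; weight (1/5)·(1/4) = 1/20 each.
If it is in envelope 5 (prior 1/5): the presenter opened envelope 5, so this case is ruled out; weight (1/5)·0 = 0.
The weights sum to 1/5.
So P(the cheque in envelope 3 | the presenter opened envelope 5) = (1/20) / (1/5) = 1/4.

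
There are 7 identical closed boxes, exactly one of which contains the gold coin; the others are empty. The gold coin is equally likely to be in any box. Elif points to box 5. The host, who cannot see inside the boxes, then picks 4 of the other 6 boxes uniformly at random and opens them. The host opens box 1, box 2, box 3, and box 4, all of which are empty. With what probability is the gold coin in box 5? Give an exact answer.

1/3

Consider each possible location of the gold coin in turn.
If it is in any of boxes 1, 2, 3, and 4 (prior 1/7 each): that box was opened and seen not to hold the prize — ruled out; weight (1/7)·0 = 0 each.
If it is in any of boxes 5, 6, and 7 (prior 1/7 each): the host picks exactly this set with probability 1/15 regardless, and none is the prize; weight (1/7)·(1/15) = 1/105 each.
The weights sum to 1/35.
So P(the gold coin in box 5 | the host opened box 1, box 2, box 3, and box 4) = (1/105) / (1/35) = 1/3.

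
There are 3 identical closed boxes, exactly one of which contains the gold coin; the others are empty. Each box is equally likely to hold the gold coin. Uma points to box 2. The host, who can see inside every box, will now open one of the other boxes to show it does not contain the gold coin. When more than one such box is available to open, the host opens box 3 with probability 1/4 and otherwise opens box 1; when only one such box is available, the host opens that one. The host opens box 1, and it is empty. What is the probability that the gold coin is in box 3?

4/7

Apply Bayes' rule, conditioning on where the gold coin actually is.
If it is in box 1 (prior 1/3): the host opened box 1, so this case is ruled out; weight (1/3)·0 = 0.
If it is in box 2 (prior 1/3): box 3 is available but not opened, probability 3/4; weight (1/3)·(3/4) = 1/4.
If it is in box 3 (prior 1/3): only box 1 is available, probability 1; weight (1/3)·1 = 1/3.
The weights sum to 7/12.
So P(the gold coin in box 3 | the host opened box 1) = (1/3) / (7/12) = 4/7.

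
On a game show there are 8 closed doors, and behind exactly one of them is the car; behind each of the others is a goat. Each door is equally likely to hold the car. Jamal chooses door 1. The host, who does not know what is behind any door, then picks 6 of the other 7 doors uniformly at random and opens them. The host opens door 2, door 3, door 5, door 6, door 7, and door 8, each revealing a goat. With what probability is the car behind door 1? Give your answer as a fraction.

Consider each possible location of the car in turn.
If it is behind either of doors 1 and 4 (prior 1/8 each): the host picks exactly this set with probability 1/7 regardless, and none is the prize; weight (1/8)·(1/7) = 1/56 each.
If it is behind any of doors 2, 3, 5, 6, 7, and 8 (prior 1/8 each): that door was opened and seen not to hold the prize — ruled out; weight (1/8)·0 = 0 each.
The weights sum to 1/28.
So P(the car behind door 1 | the host opened door 2, door 3, door 5, door 6, door 7, and door 8) = (1/56) / (1/28) = 1/2.

1/2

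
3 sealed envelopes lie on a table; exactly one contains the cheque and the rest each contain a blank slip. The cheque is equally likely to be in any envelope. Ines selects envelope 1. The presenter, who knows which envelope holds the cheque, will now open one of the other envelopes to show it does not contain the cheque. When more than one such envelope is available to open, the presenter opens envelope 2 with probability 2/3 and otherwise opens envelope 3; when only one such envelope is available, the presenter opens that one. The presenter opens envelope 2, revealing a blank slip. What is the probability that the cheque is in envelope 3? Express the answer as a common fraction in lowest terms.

3/5

Consider each possible location of the cheque in turn.
If it is in envelope 1 (prior 1/3): envelope 2 is available, opened with probability 2/3; weight (1/3)·(2/3) = 2/9.
If it is in envelope 2 (prior 1/3): the presenter opened envelope 2, so this case is ruled out; weight (1/3)·0 = 0.
If it is in envelope 3 (prior 1/3): only envelope 2 is available, probability 1; weight (1/3)·1 = 1/3.
The weights sum to 5/9.
So P(the cheque in envelope 3 | the presenter opened envelope 2) = (1/3) / (5/9) = 3/5.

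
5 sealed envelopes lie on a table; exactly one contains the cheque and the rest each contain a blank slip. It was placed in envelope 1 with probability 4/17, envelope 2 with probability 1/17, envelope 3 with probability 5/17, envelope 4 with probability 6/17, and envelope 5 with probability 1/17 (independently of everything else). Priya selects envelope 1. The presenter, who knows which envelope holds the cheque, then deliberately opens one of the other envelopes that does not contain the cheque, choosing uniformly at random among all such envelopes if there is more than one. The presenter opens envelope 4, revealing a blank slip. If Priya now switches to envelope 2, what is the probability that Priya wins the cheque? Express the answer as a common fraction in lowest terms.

1/10

Condition on the true location of the cheque.
If it is in envelope 1 (prior 4/17): the presenter has 4 equally likely choices, so probability 1/4; weight (4/17)·(1/4) = 1/17.
If it is in either of envelopes 2 and 5 (prior 1/17 each): the presenter has 3 equally likely choices, so probability 1/3; weight (1/17)·(1/3) = 1/51 each.
If it is in envelope 3 (prior 5/17): the presenter has 3 equally likely choices, so probability 1/3; weight (5/17)·(1/3) = 5/51.
If it is in envelope 4 (prior 6/17): the presenter opened envelope 4, so this case is ruled out; weight (6/17)·0 = 0.
The weights sum to 10/51.
So P(the cheque in envelope 2 | the presenter opened envelope 4) = (1/51) / (10/51) = 1/10.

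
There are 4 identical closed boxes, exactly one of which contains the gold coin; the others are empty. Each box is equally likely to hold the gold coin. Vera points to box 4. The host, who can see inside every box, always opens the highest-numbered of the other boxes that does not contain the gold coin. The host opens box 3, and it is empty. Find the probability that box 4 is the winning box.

1/3

Consider each possible location of the gold coin in turn.
If it is in any of boxes 1, 2, and 4 (prior 1/4 each): box 3 is the highest-numbered option available, probability 1; weight (1/4)·1 = 1/4 each.
If it is in box 3 (prior 1/4): the host opened box 3, so this case is ruled out; weight (1/4)·0 = 0.
The weights sum to 3/4.
So P(the gold coin in box 4 | the host opened box 3) = (1/4) / (3/4) = 1/3.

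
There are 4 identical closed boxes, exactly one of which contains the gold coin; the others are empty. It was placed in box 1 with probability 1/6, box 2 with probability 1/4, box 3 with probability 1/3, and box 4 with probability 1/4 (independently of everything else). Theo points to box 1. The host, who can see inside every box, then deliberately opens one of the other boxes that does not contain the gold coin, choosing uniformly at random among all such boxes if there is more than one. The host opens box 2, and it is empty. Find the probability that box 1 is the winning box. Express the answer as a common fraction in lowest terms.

4/25

Apply Bayes' rule, conditioning on where the gold coin actually is.
If it is in box 1 (prior 1/6): the host has 3 equally likely choices, so probability 1/3; weight (1/6)·(1/3) = 1/18.
If it is in box 2 (prior 1/4): the host opened box 2, so this case is ruled out; weight (1/4)·0 = 0.
If it is in box 3 (prior 1/3): the host has 2 equally likely choices, so probability 1/2; weight (1/3)·(1/2) = 1/6.
If it is in box 4 (prior 1/4): the host has 2 equally likely choices, so probability 1/2; weight (1/4)·(1/2) = 1/8.
The weights sum to 25/72.
So P(the gold coin in box 1 | the host opened box 2) = (1/18) / (25/72) = 4/25.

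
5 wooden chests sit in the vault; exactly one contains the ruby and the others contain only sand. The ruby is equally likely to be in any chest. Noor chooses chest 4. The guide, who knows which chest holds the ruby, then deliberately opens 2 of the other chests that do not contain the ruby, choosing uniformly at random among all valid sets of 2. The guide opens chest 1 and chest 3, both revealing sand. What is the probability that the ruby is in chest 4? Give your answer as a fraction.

1/5

Apply Bayes' rule, conditioning on where the ruby actually is.
If it is in either of chests 1 and 3 (prior 1/5 each): that chest was opened and seen not to hold the prize — ruled out; weight (1/5)·0 = 0 each.
If it is in either of chests 2 and 5 (prior 1/5 each): the guide has 3 equally likely choices, so probability 1/3; weight (1/5)·(1/3) = 1/15 each.
If it is in chest 4 (prior 1/5): the guide has 6 equally likely choices, so probability 1/6; weight (1/5)·(1/6) = 1/30.
The weights sum to 1/6.
So P(the ruby in chest 4 | the guide opened chest 1 and chest 3) = (1/30) / (1/6) = 1/5.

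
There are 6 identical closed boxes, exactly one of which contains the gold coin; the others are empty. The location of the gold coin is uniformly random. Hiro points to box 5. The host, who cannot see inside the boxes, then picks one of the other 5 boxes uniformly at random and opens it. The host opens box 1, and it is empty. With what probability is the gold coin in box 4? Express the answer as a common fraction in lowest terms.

Consider each possible location of the gold coin in turn.
If it is in box 1 (prior 1/6): the host opened box 1, so this case is ruled out; weight (1/6)·0 = 0.
If it is in any of boxes 2, 3, 4, 5, and 6 (prior 1/6 each): the host picks box 1 with probability 1/5 regardless, and it is not the prize; weight (1/6)·(1/5) = 1/30 each.
The weights sum to 1/6.
So P(the gold coin in box 4 | the host opened box 1) = (1/30) / (1/6) = 1/5.

1/5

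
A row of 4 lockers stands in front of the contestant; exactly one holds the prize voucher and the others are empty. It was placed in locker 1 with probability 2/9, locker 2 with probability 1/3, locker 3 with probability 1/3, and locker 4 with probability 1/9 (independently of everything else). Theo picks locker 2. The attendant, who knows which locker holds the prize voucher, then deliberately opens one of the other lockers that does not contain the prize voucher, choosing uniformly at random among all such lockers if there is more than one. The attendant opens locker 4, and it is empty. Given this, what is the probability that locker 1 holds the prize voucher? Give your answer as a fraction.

Condition on the true location of the prize voucher.
If it is in locker 1 (prior 2/9): the attendant has 2 equally likely choices, so probability 1/2; weight (2/9)·(1/2) = 1/9.
If it is in locker 2 (prior 1/3): the attendant has 3 equally likely choices, so probability 1/3; weight (1/3)·(1/3) = 1/9.
If it is in locker 3 (prior 1/3): the attendant has 2 equally likely choices, so probability 1/2; weight (1/3)·(1/2) = 1/6.
If it is in locker 4 (prior 1/9): the attendant opened locker 4, so this case is ruled out; weight (1/9)·0 = 0.
The weights sum to 7/18.
So P(the prize voucher in locker 1 | the attendant opened locker 4) = (1/9) / (7/18) = 2/7.

2/7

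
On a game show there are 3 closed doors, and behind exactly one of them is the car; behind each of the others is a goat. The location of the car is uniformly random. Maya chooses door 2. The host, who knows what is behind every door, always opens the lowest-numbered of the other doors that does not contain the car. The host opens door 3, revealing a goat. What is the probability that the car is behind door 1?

Consider each possible location of the car in turn.
If it is behind door 1 (prior 1/3): door 3 is the lowest-numbered option available, probability 1; weight (1/3)·1 = 1/3.
If it is behind door 2 (prior 1/3): the host would have opened door 1 instead, probability 0; weight (1/3)·0 = 0.
If it is behind door 3 (prior 1/3): the host opened door 3, so this case is ruled out; weight (1/3)·0 = 0.
The weights sum to 1/3.
So P(the car behind door 1 | the host opened door 3) = (1/3) / (1/3) = 1.

1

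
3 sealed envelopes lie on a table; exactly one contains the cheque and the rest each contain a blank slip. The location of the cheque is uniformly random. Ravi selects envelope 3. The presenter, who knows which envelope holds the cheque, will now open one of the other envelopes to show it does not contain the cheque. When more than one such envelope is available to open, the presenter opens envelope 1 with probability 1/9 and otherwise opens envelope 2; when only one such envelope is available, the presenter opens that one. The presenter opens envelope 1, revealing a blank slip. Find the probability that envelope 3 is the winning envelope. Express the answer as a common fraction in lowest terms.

1/10

Apply Bayes' rule, conditioning on where the cheque actually is.
If it is in envelope 1 (prior 1/3): the presenter opened envelope 1, so this case is ruled out; weight (1/3)·0 = 0.
If it is in envelope 2 (prior 1/3): only envelope 1 is available, probability 1; weight (1/3)·1 = 1/3.
If it is in envelope 3 (prior 1/3): envelope 1 is available, opened with probability 1/9; weight (1/3)·(1/9) = 1/27.
The weights sum to 10/27.
So P(the cheque in envelope 3 | the presenter opened envelope 1) = (1/27) / (10/27) = 1/10.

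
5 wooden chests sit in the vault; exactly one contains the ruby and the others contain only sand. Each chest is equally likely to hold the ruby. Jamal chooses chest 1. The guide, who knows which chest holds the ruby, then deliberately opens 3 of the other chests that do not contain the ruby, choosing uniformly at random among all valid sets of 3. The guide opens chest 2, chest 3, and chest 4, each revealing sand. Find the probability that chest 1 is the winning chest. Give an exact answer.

1/5

Condition on the true location of the ruby.
If it is in chest 1 (prior 1/5): the guide has 4 equally likely choices, so probability 1/4; weight (1/5)·(1/4) = 1/20.
If it is in any of chests 2, 3, and 4 (prior 1/5 each): that chest was opened and seen not to hold the prize — ruled out; weight (1/5)·0 = 0 each.
If it is in chest 5 (prior 1/5): the guide has no choice, probability 1; weight (1/5)·1 = 1/5.
The weights sum to 1/4.
So P(the ruby in chest 1 | the guide opened chest 2, chest 3, and chest 4) = (1/20) / (1/4) = 1/5.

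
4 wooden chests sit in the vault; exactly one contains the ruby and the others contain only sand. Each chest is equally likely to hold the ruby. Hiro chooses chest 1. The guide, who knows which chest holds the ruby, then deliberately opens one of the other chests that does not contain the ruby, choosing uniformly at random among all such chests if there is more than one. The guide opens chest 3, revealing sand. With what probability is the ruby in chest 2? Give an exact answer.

Apply Bayes' rule, conditioning on where the ruby actually is.
If it is in chest 1 (prior 1/4): the guide has 3 equally likely choices, so probability 1/3; weight (1/4)·(1/3) = 1/12.
If it is in either of chests 2 and 4 (prior 1/4 each): the guide has 2 equally likely choices, so probability 1/2; weight (1/4)·(1/2) = 1/8 each.
If it is in chest 3 (prior 1/4): the guide opened chest 3, so this case is ruled out; weight (1/4)·0 = 0.
The weights sum to 1/3.
So P(the ruby in chest 2 | the guide opened chest 3) = (1/8) / (1/3) = 3/8.

3/8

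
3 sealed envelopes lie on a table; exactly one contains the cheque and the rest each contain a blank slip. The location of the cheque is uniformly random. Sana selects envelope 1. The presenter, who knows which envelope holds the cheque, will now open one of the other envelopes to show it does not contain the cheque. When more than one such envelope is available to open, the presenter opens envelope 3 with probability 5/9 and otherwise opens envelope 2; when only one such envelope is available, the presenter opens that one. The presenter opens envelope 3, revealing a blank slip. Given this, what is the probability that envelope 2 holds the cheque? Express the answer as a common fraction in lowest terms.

Consider each possible location of the cheque in turn.
If it is in envelope 1 (prior 1/3): envelope 3 is available, opened with probability 5/9; weight (1/3)·(5/9) = 5/27.
If it is in envelope 2 (prior 1/3): only envelope 3 is available, probability 1; weight (1/3)·1 = 1/3.
If it is in envelope 3 (prior 1/3): the presenter opened envelope 3, so this case is ruled out; weight (1/3)·0 = 0.
The weights sum to 14/27.
So P(the cheque in envelope 2 | the presenter opened envelope 3) = (1/3) / (14/27) = 9/14.

9/14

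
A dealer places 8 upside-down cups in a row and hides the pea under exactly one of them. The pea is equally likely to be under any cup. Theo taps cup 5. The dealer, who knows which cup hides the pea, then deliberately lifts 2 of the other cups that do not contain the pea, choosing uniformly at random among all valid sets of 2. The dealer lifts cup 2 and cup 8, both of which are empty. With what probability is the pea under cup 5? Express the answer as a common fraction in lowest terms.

1/8

Apply Bayes' rule, conditioning on where the pea actually is.
If it is under any of cups 1, 3, 4, 6, and 7 (prior 1/8 each): the dealer has 15 equally likely choices, so probability 1/15; weight (1/8)·(1/15) = 1/120 each.
If it is under either of cups 2 and 8 (prior 1/8 each): that cup was opened and seen not to hold the prize — ruled out; weight (1/8)·0 = 0 each.
If it is under cup 5 (prior 1/8): the dealer has 21 equally likely choices, so probability 1/21; weight (1/8)·(1/21) = 1/168.
The weights sum to 1/21.
So P(the pea under cup 5 | the dealer opened cup 2 and cup 8) = (1/168) / (1/21) = 1/8.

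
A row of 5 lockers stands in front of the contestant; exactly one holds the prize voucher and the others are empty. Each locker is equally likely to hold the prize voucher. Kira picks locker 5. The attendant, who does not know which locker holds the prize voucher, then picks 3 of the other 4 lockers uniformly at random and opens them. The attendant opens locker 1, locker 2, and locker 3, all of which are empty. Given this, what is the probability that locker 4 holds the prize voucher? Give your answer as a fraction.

Apply Bayes' rule, conditioning on where the prize voucher actually is.
If it is in any of lockers 1, 2, and 3 (prior 1/5 each): that locker was opened and seen not to hold the prize — ruled out; weight (1/5)·0 = 0 each.
If it is in either of lockers 4 and 5 (prior 1/5 each): the attendant picks exactly this set with probability 1/4 regardless, and none is the prize; weight (1/5)·(1/4) = 1/20 each.
The weights sum to 1/10.
So P(the prize voucher in locker 4 | the attendant opened locker 1, locker 2, and locker 3) = (1/20) / (1/10) = 1/2.

1/2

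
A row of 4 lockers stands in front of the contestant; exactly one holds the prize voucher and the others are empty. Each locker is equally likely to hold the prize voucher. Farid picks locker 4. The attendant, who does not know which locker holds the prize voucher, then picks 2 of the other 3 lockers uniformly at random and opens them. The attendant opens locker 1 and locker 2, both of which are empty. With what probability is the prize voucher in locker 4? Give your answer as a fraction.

1/2

Apply Bayes' rule, conditioning on where the prize voucher actually is.
If it is in either of lockers 1 and 2 (prior 1/4 each): that locker was opened and seen not to hold the prize — ruled out; weight (1/4)·0 = 0 each.
If it is in either of lockers 3 and 4 (prior 1/4 each): the attendant picks exactly this set with probability 1/3 regardless, and none is the prize; weight (1/4)·(1/3) = 1/12 each.
The weights sum to 1/6.
So P(the prize voucher in locker 4 | the attendant opened locker 1 and locker 2) = (1/12) / (1/6) = 1/2.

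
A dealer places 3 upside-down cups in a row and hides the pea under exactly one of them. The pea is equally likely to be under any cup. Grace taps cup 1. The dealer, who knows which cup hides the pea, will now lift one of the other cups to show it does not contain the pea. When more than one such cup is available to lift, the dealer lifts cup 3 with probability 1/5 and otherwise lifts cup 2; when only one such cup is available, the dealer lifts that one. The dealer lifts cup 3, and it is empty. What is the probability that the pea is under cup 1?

1/6

Consider each possible location of the pea in turn.
If it is under cup 1 (prior 1/3): cup 3 is available, opened with probability 1/5; weight (1/3)·(1/5) = 1/15.
If it is under cup 2 (prior 1/3): only cup 3 is available, probability 1; weight (1/3)·1 = 1/3.
If it is under cup 3 (prior 1/3): the dealer opened cup 3, so this case is ruled out; weight (1/3)·0 = 0.
The weights sum to 2/5.
So P(the pea under cup 1 | the dealer opened cup 3) = (1/15) / (2/5) = 1/6.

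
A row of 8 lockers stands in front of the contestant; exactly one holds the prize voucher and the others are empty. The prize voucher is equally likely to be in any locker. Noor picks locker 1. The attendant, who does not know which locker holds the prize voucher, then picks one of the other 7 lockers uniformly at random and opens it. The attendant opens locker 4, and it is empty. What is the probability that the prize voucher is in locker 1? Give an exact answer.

1/7

Apply Bayes' rule, conditioning on where the prize voucher actually is.
If it is in any of lockers 1, 2, 3, 5, 6, 7, and 8 (prior 1/8 each): the attendant picks locker 4 with probability 1/7 regardless, and it is not the prize; weight (1/8)·(1/7) = 1/56 each.
If it is in locker 4 (prior 1/8): the attendant opened locker 4, so this case is ruled out; weight (1/8)·0 = 0.
The weights sum to 1/8.
So P(the prize voucher in locker 1 | the attendant opened locker 4) = (1/56) / (1/8) = 1/7.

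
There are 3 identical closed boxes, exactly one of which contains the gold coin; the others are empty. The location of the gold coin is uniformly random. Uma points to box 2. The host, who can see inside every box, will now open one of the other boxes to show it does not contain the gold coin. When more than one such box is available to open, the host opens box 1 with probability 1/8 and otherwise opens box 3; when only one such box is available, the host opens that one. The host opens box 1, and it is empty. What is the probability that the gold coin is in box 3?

8/9

Apply Bayes' rule, conditioning on where the gold coin actually is.
If it is in box 1 (prior 1/3): the host opened box 1, so this case is ruled out; weight (1/3)·0 = 0.
If it is in box 2 (prior 1/3): box 1 is available, opened with probability 1/8; weight (1/3)·(1/8) = 1/24.
If it is in box 3 (prior 1/3): only box 1 is available, probability 1; weight (1/3)·1 = 1/3.
The weights sum to 3/8.
So P(the gold coin in box 3 | the host opened box 1) = (1/3) / (3/8) = 8/9.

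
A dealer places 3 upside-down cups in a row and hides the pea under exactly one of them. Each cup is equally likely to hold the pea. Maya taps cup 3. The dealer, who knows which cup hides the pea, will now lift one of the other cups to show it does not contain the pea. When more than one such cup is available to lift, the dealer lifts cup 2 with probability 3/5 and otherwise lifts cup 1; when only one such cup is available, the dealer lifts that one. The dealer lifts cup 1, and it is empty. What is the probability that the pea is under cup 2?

Condition on the true location of the pea.
If it is under cup 1 (prior 1/3): the dealer opened cup 1, so this case is ruled out; weight (1/3)·0 = 0.
If it is under cup 2 (prior 1/3): only cup 1 is available, probability 1; weight (1/3)·1 = 1/3.
If it is under cup 3 (prior 1/3): cup 2 is available but not opened, probability 2/5; weight (1/3)·(2/5) = 2/15.
The weights sum to 7/15.
So P(the pea under cup 2 | the dealer opened cup 1) = (1/3) / (7/15) = 5/7.

5/7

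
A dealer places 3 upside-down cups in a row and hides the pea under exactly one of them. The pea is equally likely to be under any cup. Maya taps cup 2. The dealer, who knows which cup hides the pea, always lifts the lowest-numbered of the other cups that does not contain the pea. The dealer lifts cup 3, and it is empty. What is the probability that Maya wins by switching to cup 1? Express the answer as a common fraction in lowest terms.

Consider each possible location of the pea in turn.
If it is under cup 1 (prior 1/3): cup 3 is the lowest-numbered option available, probability 1; weight (1/3)·1 = 1/3.
If it is under cup 2 (prior 1/3): the dealer would have opened cup 1 instead, probability 0; weight (1/3)·0 = 0.
If it is under cup 3 (prior 1/3): the dealer opened cup 3, so this case is ruled out; weight (1/3)·0 = 0.
The weights sum to 1/3.
So P(the pea under cup 1 | the dealer opened cup 3) = (1/3) / (1/3) = 1.

1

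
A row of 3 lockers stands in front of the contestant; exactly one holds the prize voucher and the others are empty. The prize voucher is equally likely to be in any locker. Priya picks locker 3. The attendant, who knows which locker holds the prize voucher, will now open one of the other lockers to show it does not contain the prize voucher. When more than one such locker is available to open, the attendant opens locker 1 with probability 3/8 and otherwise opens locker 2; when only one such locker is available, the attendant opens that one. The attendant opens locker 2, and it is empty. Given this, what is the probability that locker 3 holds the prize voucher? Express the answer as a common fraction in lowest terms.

Consider each possible location of the prize voucher in turn.
If it is in locker 1 (prior 1/3): only locker 2 is available, probability 1; weight (1/3)·1 = 1/3.
If it is in locker 2 (prior 1/3): the attendant opened locker 2, so this case is ruled out; weight (1/3)·0 = 0.
If it is in locker 3 (prior 1/3): locker 1 is available but not opened, probability 5/8; weight (1/3)·(5/8) = 5/24.
The weights sum to 13/24.
So P(the prize voucher in locker 3 | the attendant opened locker 2) = (5/24) / (13/24) = 5/13.

5/13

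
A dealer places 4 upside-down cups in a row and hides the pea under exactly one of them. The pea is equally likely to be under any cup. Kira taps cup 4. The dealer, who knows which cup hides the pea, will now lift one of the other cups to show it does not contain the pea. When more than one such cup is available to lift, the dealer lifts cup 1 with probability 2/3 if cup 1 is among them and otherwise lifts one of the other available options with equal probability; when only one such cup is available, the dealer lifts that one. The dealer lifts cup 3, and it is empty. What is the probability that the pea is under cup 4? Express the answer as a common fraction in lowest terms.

Apply Bayes' rule, conditioning on where the pea actually is.
If it is under cup 1 (prior 1/4): cup 1 holds the prize so is unavailable; the dealer chooses uniformly among the 2 others, probability 1/2; weight (1/4)·(1/2) = 1/8.
If it is under cup 2 (prior 1/4): cup 1 is available but not opened, probability 1/3; weight (1/4)·(1/3) = 1/12.
If it is under cup 3 (prior 1/4): the dealer opened cup 3, so this case is ruled out; weight (1/4)·0 = 0.
If it is under cup 4 (prior 1/4): cup 1 is available but not opened; cup 3 gets probability (1 − 2/3)/2 = 1/6; weight (1/4)·(1/6) = 1/24.
The weights sum to 1/4.
So P(the pea under cup 4 | the dealer opened cup 3) = (1/24) / (1/4) = 1/6.

1/6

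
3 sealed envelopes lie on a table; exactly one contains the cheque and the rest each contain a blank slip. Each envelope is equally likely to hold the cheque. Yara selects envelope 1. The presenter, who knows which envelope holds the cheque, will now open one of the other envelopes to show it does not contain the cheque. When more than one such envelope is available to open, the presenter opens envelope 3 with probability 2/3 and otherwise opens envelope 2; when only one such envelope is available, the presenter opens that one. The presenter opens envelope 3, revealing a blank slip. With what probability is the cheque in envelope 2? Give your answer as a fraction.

3/5

Condition on the true location of the cheque.
If it is in envelope 1 (prior 1/3): envelope 3 is available, opened with probability 2/3; weight (1/3)·(2/3) = 2/9.
If it is in envelope 2 (prior 1/3): only envelope 3 is available, probability 1; weight (1/3)·1 = 1/3.
If it is in envelope 3 (prior 1/3): the presenter opened envelope 3, so this case is ruled out; weight (1/3)·0 = 0.
The weights sum to 5/9.
So P(the cheque in envelope 2 | the presenter opened envelope 3) = (1/3) / (5/9) = 3/5.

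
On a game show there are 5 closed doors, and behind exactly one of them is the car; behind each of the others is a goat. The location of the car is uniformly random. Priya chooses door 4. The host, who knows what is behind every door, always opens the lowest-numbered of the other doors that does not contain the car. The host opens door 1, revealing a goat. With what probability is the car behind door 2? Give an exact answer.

Condition on the true location of the car.
If it is behind door 1 (prior 1/5): the host opened door 1, so this case is ruled out; weight (1/5)·0 = 0.
If it is behind any of doors 2, 3, 4, and 5 (prior 1/5 each): door 1 is the lowest-numbered option available, probability 1; weight (1/5)·1 = 1/5 each.
The weights sum to 4/5.
So P(the car behind door 2 | the host opened door 1) = (1/5) / (4/5) = 1/4.

1/4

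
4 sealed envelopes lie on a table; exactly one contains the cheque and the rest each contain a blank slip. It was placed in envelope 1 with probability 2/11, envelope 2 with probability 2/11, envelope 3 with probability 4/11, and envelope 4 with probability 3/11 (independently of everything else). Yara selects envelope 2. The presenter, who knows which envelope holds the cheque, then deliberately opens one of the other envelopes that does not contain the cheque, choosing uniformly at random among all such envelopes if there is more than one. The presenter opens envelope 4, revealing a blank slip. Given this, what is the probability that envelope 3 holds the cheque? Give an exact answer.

Apply Bayes' rule, conditioning on where the cheque actually is.
If it is in envelope 1 (prior 2/11): the presenter has 2 equally likely choices, so probability 1/2; weight (2/11)·(1/2) = 1/11.
If it is in envelope 2 (prior 2/11): the presenter has 3 equally likely choices, so probability 1/3; weight (2/11)·(1/3) = 2/33.
If it is in envelope 3 (prior 4/11): the presenter has 2 equally likely choices, so probability 1/2; weight (4/11)·(1/2) = 2/11.
If it is in envelope 4 (prior 3/11): the presenter opened envelope 4, so this case is ruled out; weight (3/11)·0 = 0.
The weights sum to 1/3.
So P(the cheque in envelope 3 | the presenter opened envelope 4) = (2/11) / (1/3) = 6/11.

6/11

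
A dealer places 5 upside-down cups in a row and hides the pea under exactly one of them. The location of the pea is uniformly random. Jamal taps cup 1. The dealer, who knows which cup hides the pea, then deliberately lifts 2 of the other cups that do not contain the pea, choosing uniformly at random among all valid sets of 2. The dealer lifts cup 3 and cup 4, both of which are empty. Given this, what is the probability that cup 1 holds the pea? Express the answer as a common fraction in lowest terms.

Consider each possible location of the pea in turn.
If it is under cup 1 (prior 1/5): the dealer has 6 equally likely choices, so probability 1/6; weight (1/5)·(1/6) = 1/30.
If it is under either of cups 2 and 5 (prior 1/5 each): the dealer has 3 equally likely choices, so probability 1/3; weight (1/5)·(1/3) = 1/15 each.
If it is under either of cups 3 and 4 (prior 1/5 each): that cup was opened and seen not to hold the prize — ruled out; weight (1/5)·0 = 0 each.
The weights sum to 1/6.
So P(the pea under cup 1 | the dealer opened cup 3 and cup 4) = (1/30) / (1/6) = 1/5.

1/5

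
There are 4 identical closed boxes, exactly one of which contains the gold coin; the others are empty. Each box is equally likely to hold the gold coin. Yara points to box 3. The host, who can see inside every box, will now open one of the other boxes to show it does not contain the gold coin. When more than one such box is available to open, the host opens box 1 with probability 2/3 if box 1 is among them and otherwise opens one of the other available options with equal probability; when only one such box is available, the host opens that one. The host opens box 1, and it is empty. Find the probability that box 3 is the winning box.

1/3

Consider each possible location of the gold coin in turn.
If it is in box 1 (prior 1/4): the host opened box 1, so this case is ruled out; weight (1/4)·0 = 0.
If it is in any of boxes 2, 3, and 4 (prior 1/4 each): box 1 is available, opened with probability 2/3; weight (1/4)·(2/3) = 1/6 each.
The weights sum to 1/2.
So P(the gold coin in box 3 | the host opened box 1) = (1/6) / (1/2) = 1/3.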